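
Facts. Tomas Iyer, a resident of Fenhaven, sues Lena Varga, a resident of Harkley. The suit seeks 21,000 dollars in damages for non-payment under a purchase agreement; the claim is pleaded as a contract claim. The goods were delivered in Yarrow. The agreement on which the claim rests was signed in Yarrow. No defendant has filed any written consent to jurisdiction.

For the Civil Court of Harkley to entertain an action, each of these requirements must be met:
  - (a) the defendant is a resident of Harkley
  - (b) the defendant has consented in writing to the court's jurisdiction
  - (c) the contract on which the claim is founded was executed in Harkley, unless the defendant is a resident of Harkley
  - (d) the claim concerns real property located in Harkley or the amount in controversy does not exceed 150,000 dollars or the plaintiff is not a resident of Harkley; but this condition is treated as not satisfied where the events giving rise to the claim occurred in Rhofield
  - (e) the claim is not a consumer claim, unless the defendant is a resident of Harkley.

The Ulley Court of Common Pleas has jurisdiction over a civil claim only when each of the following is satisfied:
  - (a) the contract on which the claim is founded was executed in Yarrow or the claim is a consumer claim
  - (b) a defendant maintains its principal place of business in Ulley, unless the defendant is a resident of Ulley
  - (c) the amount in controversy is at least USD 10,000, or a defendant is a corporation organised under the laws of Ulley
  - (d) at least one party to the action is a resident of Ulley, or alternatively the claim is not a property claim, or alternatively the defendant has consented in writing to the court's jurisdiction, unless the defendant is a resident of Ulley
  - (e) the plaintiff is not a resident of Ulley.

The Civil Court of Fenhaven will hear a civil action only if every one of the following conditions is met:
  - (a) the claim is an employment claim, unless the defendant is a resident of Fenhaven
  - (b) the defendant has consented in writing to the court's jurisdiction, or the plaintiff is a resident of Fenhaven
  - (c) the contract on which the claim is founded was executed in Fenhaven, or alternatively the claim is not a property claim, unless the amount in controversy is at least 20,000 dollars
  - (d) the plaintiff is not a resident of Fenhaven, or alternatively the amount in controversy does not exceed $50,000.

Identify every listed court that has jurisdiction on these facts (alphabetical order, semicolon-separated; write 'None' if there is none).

The Civil Court of Harkley:
  (a) The defendant resides in Harkley. Satisfied.
  (b) No such written consent has been filed. Condition not met.
  (c) The contract was executed in Yarrow, not Harkley. The proviso rescues it, though: the defendant resides in Harkley. Condition met.
  (d) The amount in controversy is $21,000, within the 150,000 dollars ceiling, which satisfies one of the alternatives. The carve-out does not apply: the operative events occurred in Yarrow, not Rhofield. Met.
  (e) The claim is a contract claim, not a consumer claim. Met.
  → At least one condition fails; no jurisdiction.
The Ulley Court of Common Pleas:
  (a) The contract was executed in Yarrow — that alternative is enough. Condition met.
  (b) No defendant is a corporation. Nor does the 'unless' clause help: the defendant resides in Harkley, not Ulley. Fails.
  (c) The amount in controversy is $21,000, which meets the $10,000 floor, which satisfies one of the alternatives. Met.
  (d) The claim is a contract claim, not a property claim — that alternative is enough. Satisfied.
  (e) The plaintiff resides in Fenhaven, which is not Ulley. Condition met.
  → No jurisdiction.
The Civil Court of Fenhaven:
  (a) The claim is a contract claim, not an employment claim. Nor does the 'unless' clause help: the defendant resides in Harkley, not Fenhaven. Condition not met.
  (b) The plaintiff resides in Fenhaven, so one alternative holds. Met.
  (c) The claim is a contract claim, not a property claim, so one alternative holds. Condition met.
  (d) The amount in controversy is USD 21,000, within the USD 50,000 ceiling, so one alternative holds. Satisfied.
  → Not every requirement is met — no jurisdiction.

None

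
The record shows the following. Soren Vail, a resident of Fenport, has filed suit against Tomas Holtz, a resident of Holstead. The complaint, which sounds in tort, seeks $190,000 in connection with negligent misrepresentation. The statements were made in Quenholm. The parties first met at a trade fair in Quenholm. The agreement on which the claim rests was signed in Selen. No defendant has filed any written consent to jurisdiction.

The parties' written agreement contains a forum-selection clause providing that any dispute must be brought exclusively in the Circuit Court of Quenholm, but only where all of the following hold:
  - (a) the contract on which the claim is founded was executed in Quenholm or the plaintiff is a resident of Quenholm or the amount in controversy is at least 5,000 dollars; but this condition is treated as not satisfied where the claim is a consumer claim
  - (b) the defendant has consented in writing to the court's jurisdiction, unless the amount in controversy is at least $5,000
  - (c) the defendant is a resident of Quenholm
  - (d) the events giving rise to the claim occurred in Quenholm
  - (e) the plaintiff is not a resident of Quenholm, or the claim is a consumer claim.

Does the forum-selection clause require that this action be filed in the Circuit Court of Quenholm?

The Circuit Court of Quenholm:
  (a) The amount in controversy is $190,000, which meets the 5,000 dollars floor, so this disjunct is met. The carve-out does not apply: the claim is a tort claim, not a consumer claim. Satisfied.
  (b) No such written consent has been filed. But the amount in controversy is 190,000 dollars, which meets the $5,000 floor, and the 'unless' clause therefore excuses the requirement. Met.
  (c) The defendant resides in Holstead, not Quenholm. Not satisfied.
  (d) The operative events occurred in Quenholm. Condition met.
  (e) The plaintiff resides in Fenport, which is not Quenholm, so this disjunct is met. Satisfied.
  → The clause does not apply.

No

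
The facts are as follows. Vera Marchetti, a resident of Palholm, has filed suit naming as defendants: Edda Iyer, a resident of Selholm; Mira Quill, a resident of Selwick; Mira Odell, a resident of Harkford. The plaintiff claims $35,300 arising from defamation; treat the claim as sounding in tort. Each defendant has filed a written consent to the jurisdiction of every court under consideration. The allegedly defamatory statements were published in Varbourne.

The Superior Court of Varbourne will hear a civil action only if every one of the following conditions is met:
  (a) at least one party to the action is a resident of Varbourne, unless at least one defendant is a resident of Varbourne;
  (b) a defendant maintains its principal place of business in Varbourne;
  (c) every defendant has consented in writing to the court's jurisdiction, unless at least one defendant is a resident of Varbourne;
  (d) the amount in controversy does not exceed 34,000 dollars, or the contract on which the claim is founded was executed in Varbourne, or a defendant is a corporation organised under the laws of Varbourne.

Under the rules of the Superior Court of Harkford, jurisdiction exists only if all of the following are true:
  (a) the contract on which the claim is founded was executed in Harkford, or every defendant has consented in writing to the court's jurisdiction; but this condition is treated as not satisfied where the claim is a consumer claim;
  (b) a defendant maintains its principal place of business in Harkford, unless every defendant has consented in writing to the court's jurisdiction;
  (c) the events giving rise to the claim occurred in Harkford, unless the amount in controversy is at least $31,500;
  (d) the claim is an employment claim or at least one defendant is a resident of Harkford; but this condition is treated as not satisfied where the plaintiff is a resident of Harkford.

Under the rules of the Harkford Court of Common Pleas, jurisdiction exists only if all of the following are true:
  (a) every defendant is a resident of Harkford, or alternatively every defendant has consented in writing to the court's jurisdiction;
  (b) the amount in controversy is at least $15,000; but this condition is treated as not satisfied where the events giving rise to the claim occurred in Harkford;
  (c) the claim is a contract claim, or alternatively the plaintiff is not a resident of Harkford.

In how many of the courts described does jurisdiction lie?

2

The Superior Court of Varbourne:
  (a) No party resides in Varbourne. And no defendant resides in Varbourne (they reside in Selholm, Selwick, Harkford), so the proviso does not save it. Condition not met.
  (b) No defendant is a corporation. Not satisfied.
  (c) Every defendant has filed written consent. Satisfied.
  (d) The amount in controversy is $35,300, above the $34,000 ceiling; no contract (and hence no place of execution) is alleged; no defendant is a corporation — every alternative fails. Not satisfied.
  → No jurisdiction.
The Superior Court of Harkford:
  (a) Every defendant has filed written consent — that alternative is enough. And the carve-out is inapplicable — the claim is a tort claim, not a consumer claim. Met.
  (b) No defendant is a corporation. But every defendant has filed written consent, and the 'unless' clause therefore excuses the requirement. Satisfied.
  (c) The operative events occurred in Varbourne, not Harkford. The proviso rescues it, though: the amount in controversy is USD 35,300, which meets the $31,500 floor. Met.
  (d) Mira Odell resides in Harkford, so one alternative holds. The carve-out does not apply: the plaintiff resides in Palholm, not Harkford. Satisfied.
  → All conditions met; jurisdiction exists.
The Harkford Court of Common Pleas:
  (a) Every defendant has filed written consent, which satisfies one of the alternatives. Met.
  (b) The amount in controversy is 35,300 dollars, which meets the $15,000 floor. And the carve-out is inapplicable — the operative events occurred in Varbourne, not Harkford. Condition met.
  (c) The plaintiff resides in Palholm, which is not Harkford, which satisfies one of the alternatives. Met.
  → Jurisdiction lies.
Courts with jurisdiction: the Superior Court of Harkford, the Harkford Court of Common Pleas — 2 in total.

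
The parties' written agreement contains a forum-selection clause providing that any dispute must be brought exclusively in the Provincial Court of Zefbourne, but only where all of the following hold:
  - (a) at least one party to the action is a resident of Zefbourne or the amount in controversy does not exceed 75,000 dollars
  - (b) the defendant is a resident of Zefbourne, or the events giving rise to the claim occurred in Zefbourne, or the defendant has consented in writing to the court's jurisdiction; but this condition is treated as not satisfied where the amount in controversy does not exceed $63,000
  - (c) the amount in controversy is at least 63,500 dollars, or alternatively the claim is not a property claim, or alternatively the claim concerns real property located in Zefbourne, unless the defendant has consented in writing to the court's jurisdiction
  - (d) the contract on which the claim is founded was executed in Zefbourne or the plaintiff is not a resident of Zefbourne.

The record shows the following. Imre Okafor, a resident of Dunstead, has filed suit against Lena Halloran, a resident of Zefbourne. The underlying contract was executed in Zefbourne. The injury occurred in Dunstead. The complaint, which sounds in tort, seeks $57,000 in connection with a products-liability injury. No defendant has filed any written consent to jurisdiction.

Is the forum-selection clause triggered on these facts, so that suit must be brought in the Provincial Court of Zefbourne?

No

The Provincial Court of Zefbourne:
  (a) Lena Halloran resides in Zefbourne, which satisfies one of the alternatives. Satisfied.
  (b) The defendant resides in Zefbourne, which satisfies one of the alternatives. However, the amount in controversy is 57,000 dollars, within the USD 63,000 ceiling, which falls within the stated exception and so defeats the condition. Condition not met.
  (c) The claim is a tort claim, not a property claim, so one alternative holds. Satisfied.
  (d) The contract was executed in Zefbourne, so this disjunct is met. Met.
  → The clause does not apply.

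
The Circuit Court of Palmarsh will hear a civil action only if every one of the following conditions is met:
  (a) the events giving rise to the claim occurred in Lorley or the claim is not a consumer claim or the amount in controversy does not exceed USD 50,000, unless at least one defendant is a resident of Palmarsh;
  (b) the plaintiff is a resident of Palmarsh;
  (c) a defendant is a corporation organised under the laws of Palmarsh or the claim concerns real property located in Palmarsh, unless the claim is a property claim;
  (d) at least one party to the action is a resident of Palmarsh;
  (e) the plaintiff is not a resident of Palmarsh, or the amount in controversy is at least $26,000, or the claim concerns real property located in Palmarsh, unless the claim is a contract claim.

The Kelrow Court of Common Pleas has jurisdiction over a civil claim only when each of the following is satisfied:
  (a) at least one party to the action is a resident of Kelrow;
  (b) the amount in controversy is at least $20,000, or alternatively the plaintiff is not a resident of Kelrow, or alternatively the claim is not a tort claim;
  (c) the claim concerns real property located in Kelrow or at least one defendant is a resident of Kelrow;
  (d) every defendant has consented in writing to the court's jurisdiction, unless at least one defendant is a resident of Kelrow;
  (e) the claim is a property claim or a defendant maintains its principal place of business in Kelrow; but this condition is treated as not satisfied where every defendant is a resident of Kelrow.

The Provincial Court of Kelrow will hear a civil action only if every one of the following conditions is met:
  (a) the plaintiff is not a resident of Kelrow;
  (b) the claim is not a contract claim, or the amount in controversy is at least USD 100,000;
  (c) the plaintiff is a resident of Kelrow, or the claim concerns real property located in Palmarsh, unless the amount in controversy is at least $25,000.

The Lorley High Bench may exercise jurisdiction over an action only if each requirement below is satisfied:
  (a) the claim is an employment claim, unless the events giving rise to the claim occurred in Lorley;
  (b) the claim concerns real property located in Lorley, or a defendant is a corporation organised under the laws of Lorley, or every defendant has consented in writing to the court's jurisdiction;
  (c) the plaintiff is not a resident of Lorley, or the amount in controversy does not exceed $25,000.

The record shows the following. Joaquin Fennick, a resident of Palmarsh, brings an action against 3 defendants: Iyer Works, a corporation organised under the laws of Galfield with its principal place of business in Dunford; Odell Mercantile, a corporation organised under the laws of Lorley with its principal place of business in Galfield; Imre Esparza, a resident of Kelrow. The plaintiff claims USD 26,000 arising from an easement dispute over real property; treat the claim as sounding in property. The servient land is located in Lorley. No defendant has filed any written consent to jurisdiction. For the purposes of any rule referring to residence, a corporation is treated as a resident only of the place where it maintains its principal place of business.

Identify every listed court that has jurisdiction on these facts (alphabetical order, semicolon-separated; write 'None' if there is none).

The Circuit Court of Palmarsh:
  (a) The operative events occurred in Lorley, so this disjunct is met. Condition met.
  (b) The plaintiff resides in Palmarsh. Met.
  (c) The corporate defendant(s) are organised in Galfield, Lorley, not Palmarsh; the property lies in Lorley, not Palmarsh — none of the alternatives is met. However, the claim is a property claim, so the 'unless' proviso supplies this condition. Satisfied.
  (d) Joaquin Fennick resides in Palmarsh. Satisfied.
  (e) The amount in controversy is USD 26,000, which meets the USD 26,000 floor, so this disjunct is met. Met.
  → All conditions met; jurisdiction exists.
The Kelrow Court of Common Pleas:
  (a) Imre Esparza resides in Kelrow. Met.
  (b) The amount in controversy is $26,000, which meets the 20,000 dollars floor, which satisfies one of the alternatives. Met.
  (c) Imre Esparza resides in Kelrow — that alternative is enough. Condition met.
  (d) No such written consent has been filed. The proviso rescues it, though: Imre Esparza resides in Kelrow. Met.
  (e) The claim is a property claim, which satisfies one of the alternatives. The exception is not triggered, since the defendants reside as follows — Iyer Works in Dunford, Odell Mercantile in Galfield, Imre Esparza in Kelrow — not all in Kelrow. Met.
  → All conditions met; jurisdiction exists.
The Provincial Court of Kelrow:
  (a) The plaintiff resides in Palmarsh, which is not Kelrow. Met.
  (b) The claim is a property claim, not a contract claim, which satisfies one of the alternatives. Met.
  (c) The plaintiff resides in Palmarsh, not Kelrow; the property lies in Lorley, not Palmarsh — every alternative fails. However, the amount in controversy is USD 26,000, which meets the USD 25,000 floor, so the 'unless' proviso supplies this condition. Satisfied.
  → All conditions met; jurisdiction exists.
The Lorley High Bench:
  (a) The claim is a property claim, not an employment claim. The proviso rescues it, though: the operative events occurred in Lorley. Condition met.
  (b) The property lies in Lorley — that alternative is enough. Condition met.
  (c) The plaintiff resides in Palmarsh, which is not Lorley, so this disjunct is met. Met.
  → Every requirement is satisfied — jurisdiction.

the Circuit Court of Palmarsh; the Kelrow Court of Common Pleas; the Lorley High Bench; the Provincial Court of Kelrow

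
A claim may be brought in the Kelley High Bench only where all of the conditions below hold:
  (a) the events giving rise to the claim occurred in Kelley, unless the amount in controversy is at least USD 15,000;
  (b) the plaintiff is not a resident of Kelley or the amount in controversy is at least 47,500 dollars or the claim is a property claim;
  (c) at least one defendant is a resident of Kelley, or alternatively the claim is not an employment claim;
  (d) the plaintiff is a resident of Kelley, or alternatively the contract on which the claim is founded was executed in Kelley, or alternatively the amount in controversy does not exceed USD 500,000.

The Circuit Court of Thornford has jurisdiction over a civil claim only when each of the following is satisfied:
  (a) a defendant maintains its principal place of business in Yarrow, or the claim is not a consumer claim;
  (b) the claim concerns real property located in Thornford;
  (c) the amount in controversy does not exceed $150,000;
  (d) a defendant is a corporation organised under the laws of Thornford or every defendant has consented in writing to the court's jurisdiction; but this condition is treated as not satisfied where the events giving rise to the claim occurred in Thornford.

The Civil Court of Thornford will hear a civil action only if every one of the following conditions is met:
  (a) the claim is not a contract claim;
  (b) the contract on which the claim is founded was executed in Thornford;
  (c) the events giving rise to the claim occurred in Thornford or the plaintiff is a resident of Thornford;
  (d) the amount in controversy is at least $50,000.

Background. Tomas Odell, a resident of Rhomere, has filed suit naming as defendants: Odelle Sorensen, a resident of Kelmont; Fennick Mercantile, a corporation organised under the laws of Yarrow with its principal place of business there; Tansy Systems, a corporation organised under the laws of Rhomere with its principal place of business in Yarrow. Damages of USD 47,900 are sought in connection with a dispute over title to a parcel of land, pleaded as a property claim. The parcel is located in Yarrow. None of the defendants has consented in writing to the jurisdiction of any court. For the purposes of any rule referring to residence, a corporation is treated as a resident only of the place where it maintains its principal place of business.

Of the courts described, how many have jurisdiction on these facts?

The Kelley High Bench:
  (a) The operative events occurred in Yarrow, not Kelley. But the amount in controversy is USD 47,900, which meets the 15,000 dollars floor, and the 'unless' clause therefore excuses the requirement. Met.
  (b) The plaintiff resides in Rhomere, which is not Kelley — that alternative is enough. Met.
  (c) The claim is a property claim, not an employment claim, which satisfies one of the alternatives. Met.
  (d) The amount in controversy is 47,900 dollars, within the $500,000 ceiling, so this disjunct is met. Satisfied.
  → Jurisdiction lies.
The Circuit Court of Thornford:
  (a) Fennick Mercantile has its principal place of business in Yarrow, so this disjunct is met. Condition met.
  (b) The property lies in Yarrow, not Thornford. Condition not met.
  (c) The amount in controversy is $47,900, within the 150,000 dollars ceiling. Satisfied.
  (d) The corporate defendant(s) are organised in Rhomere, Yarrow, not Thornford; no such written consent has been filed — none of the alternatives is met. Condition not met.
  → Not every requirement is met — no jurisdiction.
The Civil Court of Thornford:
  (a) The claim is a property claim, not a contract claim. Condition met.
  (b) No contract (and hence no place of execution) is alleged. Fails.
  (c) The operative events occurred in Yarrow, not Thornford; the plaintiff resides in Rhomere, not Thornford — none of the alternatives is met. Not satisfied.
  (d) The amount in controversy is USD 47,900, below the $50,000 floor. Not satisfied.
  → Not every requirement is met — no jurisdiction.
Courts with jurisdiction: the Kelley High Bench — 1 in total.

1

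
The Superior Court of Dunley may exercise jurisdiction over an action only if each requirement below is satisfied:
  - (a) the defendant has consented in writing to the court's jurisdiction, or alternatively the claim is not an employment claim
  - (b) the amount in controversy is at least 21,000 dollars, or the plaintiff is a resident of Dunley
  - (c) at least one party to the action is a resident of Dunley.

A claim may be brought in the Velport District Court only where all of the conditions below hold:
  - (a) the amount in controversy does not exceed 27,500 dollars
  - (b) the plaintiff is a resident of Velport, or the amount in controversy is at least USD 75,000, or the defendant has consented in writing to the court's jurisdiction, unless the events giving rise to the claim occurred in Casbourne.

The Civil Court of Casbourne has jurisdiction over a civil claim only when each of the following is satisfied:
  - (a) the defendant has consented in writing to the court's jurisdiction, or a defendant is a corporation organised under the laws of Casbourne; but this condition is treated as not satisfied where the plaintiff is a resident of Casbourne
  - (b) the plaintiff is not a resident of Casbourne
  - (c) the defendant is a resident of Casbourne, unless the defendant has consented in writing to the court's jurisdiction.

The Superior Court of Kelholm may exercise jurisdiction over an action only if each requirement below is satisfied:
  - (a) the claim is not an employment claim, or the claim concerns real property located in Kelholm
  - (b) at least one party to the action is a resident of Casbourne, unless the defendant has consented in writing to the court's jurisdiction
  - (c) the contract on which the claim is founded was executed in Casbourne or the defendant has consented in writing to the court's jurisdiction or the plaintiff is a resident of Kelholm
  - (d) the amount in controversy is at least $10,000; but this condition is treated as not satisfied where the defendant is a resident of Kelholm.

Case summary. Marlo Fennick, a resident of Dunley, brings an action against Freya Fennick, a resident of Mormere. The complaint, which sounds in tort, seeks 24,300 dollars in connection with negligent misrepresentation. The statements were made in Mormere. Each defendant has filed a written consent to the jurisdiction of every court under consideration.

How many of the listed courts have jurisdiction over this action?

The Superior Court of Dunley:
  (a) Every defendant has filed written consent — that alternative is enough. Satisfied.
  (b) The amount in controversy is 24,300 dollars, which meets the 21,000 dollars floor, so this disjunct is met. Met.
  (c) Marlo Fennick resides in Dunley. Met.
  → All conditions met; jurisdiction exists.
The Velport District Court:
  (a) The amount in controversy is 24,300 dollars, within the $27,500 ceiling. Condition met.
  (b) Every defendant has filed written consent — that alternative is enough. Condition met.
  → All conditions met; jurisdiction exists.
The Civil Court of Casbourne:
  (a) Every defendant has filed written consent, which satisfies one of the alternatives. And the carve-out is inapplicable — the plaintiff resides in Dunley, not Casbourne. Satisfied.
  (b) The plaintiff resides in Dunley, which is not Casbourne. Satisfied.
  (c) The defendant resides in Mormere, not Casbourne. But every defendant has filed written consent, and the 'unless' clause therefore excuses the requirement. Condition met.
  → All conditions met; jurisdiction exists.
The Superior Court of Kelholm:
  (a) The claim is a tort claim, not an employment claim, which satisfies one of the alternatives. Satisfied.
  (b) No party resides in Casbourne. But every defendant has filed written consent, and the 'unless' clause therefore excuses the requirement. Satisfied.
  (c) Every defendant has filed written consent, so one alternative holds. Met.
  (d) The amount in controversy is $24,300, which meets the $10,000 floor. The carve-out does not apply: the defendant resides in Mormere, not Kelholm. Satisfied.
  → The court has jurisdiction.
Courts with jurisdiction: the Superior Court of Dunley, the Velport District Court, the Civil Court of Casbourne, the Superior Court of Kelholm — 4 in total.

4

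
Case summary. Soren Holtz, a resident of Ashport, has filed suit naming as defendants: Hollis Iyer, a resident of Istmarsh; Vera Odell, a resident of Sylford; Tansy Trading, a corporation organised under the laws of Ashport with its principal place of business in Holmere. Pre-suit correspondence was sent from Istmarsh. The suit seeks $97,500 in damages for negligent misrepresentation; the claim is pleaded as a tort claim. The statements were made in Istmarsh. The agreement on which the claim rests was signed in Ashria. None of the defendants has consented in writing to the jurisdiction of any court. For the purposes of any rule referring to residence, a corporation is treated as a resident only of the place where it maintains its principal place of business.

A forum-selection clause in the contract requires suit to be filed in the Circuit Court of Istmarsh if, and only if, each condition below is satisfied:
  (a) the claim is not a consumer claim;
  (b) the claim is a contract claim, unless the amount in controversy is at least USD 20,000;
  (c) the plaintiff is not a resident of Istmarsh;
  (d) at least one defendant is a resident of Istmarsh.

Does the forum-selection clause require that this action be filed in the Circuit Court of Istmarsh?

Yes

The Circuit Court of Istmarsh:
  (a) The claim is a tort claim, not a consumer claim. Met.
  (b) The claim is a tort claim, not a contract claim. However, the amount in controversy is USD 97,500, which meets the $20,000 floor, so the 'unless' proviso supplies this condition. Satisfied.
  (c) The plaintiff resides in Ashport, which is not Istmarsh. Met.
  (d) Hollis Iyer resides in Istmarsh. Condition met.
  → The clause applies.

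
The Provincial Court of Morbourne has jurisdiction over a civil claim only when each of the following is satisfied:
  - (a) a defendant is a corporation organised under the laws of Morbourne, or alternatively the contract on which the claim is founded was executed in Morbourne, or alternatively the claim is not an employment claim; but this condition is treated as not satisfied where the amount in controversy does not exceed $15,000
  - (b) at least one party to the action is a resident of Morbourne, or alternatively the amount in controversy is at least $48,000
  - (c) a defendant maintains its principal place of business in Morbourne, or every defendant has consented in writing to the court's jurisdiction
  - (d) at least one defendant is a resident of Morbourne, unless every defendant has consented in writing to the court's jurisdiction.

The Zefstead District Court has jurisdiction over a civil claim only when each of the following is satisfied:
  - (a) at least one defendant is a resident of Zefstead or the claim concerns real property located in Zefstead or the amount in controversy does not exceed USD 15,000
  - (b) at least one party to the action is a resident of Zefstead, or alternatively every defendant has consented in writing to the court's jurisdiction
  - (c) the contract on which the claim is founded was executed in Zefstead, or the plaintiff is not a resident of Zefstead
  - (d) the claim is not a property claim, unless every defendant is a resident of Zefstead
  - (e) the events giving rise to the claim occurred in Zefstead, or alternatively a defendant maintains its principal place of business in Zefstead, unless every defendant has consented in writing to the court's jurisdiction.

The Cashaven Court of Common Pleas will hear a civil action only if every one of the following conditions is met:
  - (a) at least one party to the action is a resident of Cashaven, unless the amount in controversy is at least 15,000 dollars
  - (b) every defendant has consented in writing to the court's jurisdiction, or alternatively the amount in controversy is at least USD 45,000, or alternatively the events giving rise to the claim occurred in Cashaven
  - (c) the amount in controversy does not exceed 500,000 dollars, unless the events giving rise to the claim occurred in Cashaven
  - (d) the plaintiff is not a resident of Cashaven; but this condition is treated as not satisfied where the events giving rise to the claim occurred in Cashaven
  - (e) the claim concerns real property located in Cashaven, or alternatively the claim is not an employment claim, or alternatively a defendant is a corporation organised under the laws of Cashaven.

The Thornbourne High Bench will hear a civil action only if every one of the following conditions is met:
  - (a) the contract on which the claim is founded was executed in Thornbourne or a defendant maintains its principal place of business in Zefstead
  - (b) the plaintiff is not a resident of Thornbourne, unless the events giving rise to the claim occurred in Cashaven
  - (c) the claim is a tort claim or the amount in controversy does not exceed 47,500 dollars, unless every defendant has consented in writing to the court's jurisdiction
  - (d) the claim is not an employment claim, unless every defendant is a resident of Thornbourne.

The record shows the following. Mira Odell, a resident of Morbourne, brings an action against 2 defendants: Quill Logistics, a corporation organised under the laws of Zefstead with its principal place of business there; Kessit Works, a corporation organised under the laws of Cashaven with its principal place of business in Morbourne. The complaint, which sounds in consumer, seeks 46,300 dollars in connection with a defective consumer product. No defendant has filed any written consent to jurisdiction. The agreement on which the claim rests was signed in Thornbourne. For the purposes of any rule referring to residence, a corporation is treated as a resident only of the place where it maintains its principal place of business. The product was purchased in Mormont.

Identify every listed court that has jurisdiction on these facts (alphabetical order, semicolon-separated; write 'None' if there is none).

the Cashaven Court of Common Pleas; the Provincial Court of Morbourne; the Thornbourne High Bench; the Zefstead District Court

The Provincial Court of Morbourne:
  (a) The claim is a consumer claim, not an employment claim, so this disjunct is met. And the carve-out is inapplicable — the amount in controversy is USD 46,300, above the 15,000 dollars ceiling. Met.
  (b) Mira Odell resides in Morbourne, so one alternative holds. Met.
  (c) Kessit Works has its principal place of business in Morbourne, so this disjunct is met. Condition met.
  (d) Kessit Works resides in Morbourne. Condition met.
  → The court has jurisdiction.
The Zefstead District Court:
  (a) Quill Logistics resides in Zefstead — that alternative is enough. Satisfied.
  (b) Quill Logistics resides in Zefstead — that alternative is enough. Satisfied.
  (c) The plaintiff resides in Morbourne, which is not Zefstead — that alternative is enough. Met.
  (d) The claim is a consumer claim, not a property claim. Condition met.
  (e) Quill Logistics has its principal place of business in Zefstead, so this disjunct is met. Satisfied.
  → All conditions met; jurisdiction exists.
The Cashaven Court of Common Pleas:
  (a) No party resides in Cashaven. The proviso rescues it, though: the amount in controversy is 46,300 dollars, which meets the USD 15,000 floor. Condition met.
  (b) The amount in controversy is USD 46,300, which meets the USD 45,000 floor, so this disjunct is met. Condition met.
  (c) The amount in controversy is USD 46,300, within the $500,000 ceiling. Met.
  (d) The plaintiff resides in Morbourne, which is not Cashaven. The carve-out does not apply: the operative events occurred in Mormont, not Cashaven. Satisfied.
  (e) The claim is a consumer claim, not an employment claim, so one alternative holds. Condition met.
  → The court has jurisdiction.
The Thornbourne High Bench:
  (a) The contract was executed in Thornbourne — that alternative is enough. Condition met.
  (b) The plaintiff resides in Morbourne, which is not Thornbourne. Met.
  (c) The amount in controversy is USD 46,300, within the 47,500 dollars ceiling — that alternative is enough. Satisfied.
  (d) The claim is a consumer claim, not an employment claim. Condition met.
  → The court has jurisdiction.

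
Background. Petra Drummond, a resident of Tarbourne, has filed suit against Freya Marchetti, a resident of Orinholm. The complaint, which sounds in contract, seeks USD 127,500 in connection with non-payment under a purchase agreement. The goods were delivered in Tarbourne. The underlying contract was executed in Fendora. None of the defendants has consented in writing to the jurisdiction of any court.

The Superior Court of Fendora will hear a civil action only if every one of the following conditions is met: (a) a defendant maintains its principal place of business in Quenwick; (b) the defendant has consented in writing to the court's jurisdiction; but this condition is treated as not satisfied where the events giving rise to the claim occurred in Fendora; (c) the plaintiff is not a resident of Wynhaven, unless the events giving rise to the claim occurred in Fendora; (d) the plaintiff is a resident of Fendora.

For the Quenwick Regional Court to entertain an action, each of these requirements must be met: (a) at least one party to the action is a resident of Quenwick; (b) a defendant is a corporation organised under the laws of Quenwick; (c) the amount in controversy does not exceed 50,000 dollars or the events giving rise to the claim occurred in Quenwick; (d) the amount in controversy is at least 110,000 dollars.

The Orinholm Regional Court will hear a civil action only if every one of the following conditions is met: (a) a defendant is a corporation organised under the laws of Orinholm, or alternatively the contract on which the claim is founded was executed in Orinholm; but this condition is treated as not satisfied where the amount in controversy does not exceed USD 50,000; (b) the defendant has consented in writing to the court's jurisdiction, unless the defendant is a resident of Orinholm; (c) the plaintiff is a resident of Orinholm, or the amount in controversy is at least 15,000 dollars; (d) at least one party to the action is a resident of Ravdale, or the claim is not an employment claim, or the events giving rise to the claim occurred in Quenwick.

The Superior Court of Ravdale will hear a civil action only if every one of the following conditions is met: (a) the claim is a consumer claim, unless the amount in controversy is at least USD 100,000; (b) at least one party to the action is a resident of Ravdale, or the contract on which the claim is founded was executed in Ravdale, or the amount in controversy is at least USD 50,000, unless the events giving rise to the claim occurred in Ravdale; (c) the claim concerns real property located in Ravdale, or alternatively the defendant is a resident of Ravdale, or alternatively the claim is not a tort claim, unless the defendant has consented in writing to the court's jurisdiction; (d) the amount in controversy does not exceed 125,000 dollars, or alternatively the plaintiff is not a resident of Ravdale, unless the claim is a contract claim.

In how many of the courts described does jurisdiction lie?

The Superior Court of Fendora:
  (a) No defendant is a corporation. Condition not met.
  (b) No such written consent has been filed. Not satisfied.
  (c) The plaintiff resides in Tarbourne, which is not Wynhaven. Condition met.
  (d) The plaintiff resides in Tarbourne, not Fendora. Not satisfied.
  → At least one condition fails; no jurisdiction.
The Quenwick Regional Court:
  (a) No party resides in Quenwick. Fails.
  (b) No defendant is a corporation. Not met.
  (c) The amount in controversy is 127,500 dollars, above the USD 50,000 ceiling; the operative events occurred in Tarbourne, not Quenwick — every alternative fails. Fails.
  (d) The amount in controversy is USD 127,500, which meets the $110,000 floor. Condition met.
  → Not every requirement is met — no jurisdiction.
The Orinholm Regional Court:
  (a) No defendant is a corporation; the contract was executed in Fendora, not Orinholm — none of the alternatives is met. Not satisfied.
  (b) No such written consent has been filed. The proviso rescues it, though: the defendant resides in Orinholm. Met.
  (c) The amount in controversy is 127,500 dollars, which meets the USD 15,000 floor, so one alternative holds. Satisfied.
  (d) The claim is a contract claim, not an employment claim, so this disjunct is met. Satisfied.
  → No jurisdiction.
The Superior Court of Ravdale:
  (a) The claim is a contract claim, not a consumer claim. However, the amount in controversy is $127,500, which meets the $100,000 floor, so the 'unless' proviso supplies this condition. Condition met.
  (b) The amount in controversy is 127,500 dollars, which meets the $50,000 floor, which satisfies one of the alternatives. Condition met.
  (c) The claim is a contract claim, not a tort claim, which satisfies one of the alternatives. Satisfied.
  (d) The plaintiff resides in Tarbourne, which is not Ravdale, so one alternative holds. Condition met.
  → The court has jurisdiction.
Courts with jurisdiction: the Superior Court of Ravdale — 1 in total.

1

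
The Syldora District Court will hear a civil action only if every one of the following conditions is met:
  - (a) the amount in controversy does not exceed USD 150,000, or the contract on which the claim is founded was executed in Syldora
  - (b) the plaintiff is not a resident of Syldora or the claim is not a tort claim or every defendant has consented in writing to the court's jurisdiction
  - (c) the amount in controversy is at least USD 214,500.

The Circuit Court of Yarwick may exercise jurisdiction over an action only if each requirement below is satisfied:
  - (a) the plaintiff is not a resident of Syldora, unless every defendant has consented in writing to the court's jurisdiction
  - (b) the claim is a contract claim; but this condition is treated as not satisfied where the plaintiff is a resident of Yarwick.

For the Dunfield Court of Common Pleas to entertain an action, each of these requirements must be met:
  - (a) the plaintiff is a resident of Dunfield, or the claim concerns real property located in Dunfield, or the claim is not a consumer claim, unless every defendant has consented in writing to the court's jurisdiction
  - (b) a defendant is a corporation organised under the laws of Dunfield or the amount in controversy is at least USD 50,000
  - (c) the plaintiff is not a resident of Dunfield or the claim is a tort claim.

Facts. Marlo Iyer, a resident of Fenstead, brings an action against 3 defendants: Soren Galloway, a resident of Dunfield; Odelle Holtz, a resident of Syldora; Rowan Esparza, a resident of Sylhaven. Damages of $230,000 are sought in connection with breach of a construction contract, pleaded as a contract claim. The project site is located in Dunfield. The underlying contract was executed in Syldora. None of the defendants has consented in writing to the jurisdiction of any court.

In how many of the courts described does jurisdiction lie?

3

The Syldora District Court:
  (a) The contract was executed in Syldora, so this disjunct is met. Condition met.
  (b) The plaintiff resides in Fenstead, which is not Syldora, so this disjunct is met. Satisfied.
  (c) The amount in controversy is 230,000 dollars, which meets the $214,500 floor. Satisfied.
  → Jurisdiction lies.
The Circuit Court of Yarwick:
  (a) The plaintiff resides in Fenstead, which is not Syldora. Satisfied.
  (b) The claim is a contract claim. The exception is not triggered, since the plaintiff resides in Fenstead, not Yarwick. Condition met.
  → Jurisdiction lies.
The Dunfield Court of Common Pleas:
  (a) The claim is a contract claim, not a consumer claim — that alternative is enough. Met.
  (b) The amount in controversy is $230,000, which meets the USD 50,000 floor — that alternative is enough. Met.
  (c) The plaintiff resides in Fenstead, which is not Dunfield, which satisfies one of the alternatives. Met.
  → The court has jurisdiction.
Courts with jurisdiction: the Syldora District Court, the Circuit Court of Yarwick, the Dunfield Court of Common Pleas — 3 in total.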